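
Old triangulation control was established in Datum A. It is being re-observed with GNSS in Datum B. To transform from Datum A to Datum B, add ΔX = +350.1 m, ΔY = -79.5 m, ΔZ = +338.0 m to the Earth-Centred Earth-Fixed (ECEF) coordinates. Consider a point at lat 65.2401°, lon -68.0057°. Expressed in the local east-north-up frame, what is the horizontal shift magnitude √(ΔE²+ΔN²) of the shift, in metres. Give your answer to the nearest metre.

298 m

The local east axis at (φ, λ) is (−sin λ, cos λ, 0), so ΔE = −sin(-68.0057°)·350.1 + cos(-68.0057°)·(-79.5) = 294.85 m.
The local north axis is (−sin φ cos λ, −sin φ sin λ, cos φ), giving ΔN = -119.064 − 66.938 + 141.560 = -44.44 m.
Horizontal magnitude = √(ΔE² + ΔN²) = √(294.85² + (-44.44)²) = 298.18 m.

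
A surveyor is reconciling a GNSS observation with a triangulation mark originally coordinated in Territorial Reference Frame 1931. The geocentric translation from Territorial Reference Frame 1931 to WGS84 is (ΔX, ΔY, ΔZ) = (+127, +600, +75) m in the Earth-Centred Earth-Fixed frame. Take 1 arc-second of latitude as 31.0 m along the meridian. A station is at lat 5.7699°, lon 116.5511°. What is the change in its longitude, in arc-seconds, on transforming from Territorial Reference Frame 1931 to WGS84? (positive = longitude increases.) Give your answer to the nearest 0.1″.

sin φ = 0.100534, cos φ = 0.994934, sin λ = 0.894536, cos λ = -0.446996.
East component: ΔE = −sin λ·ΔX + cos λ·ΔY = −(0.894536)(127) + (-0.446996)(600) = -381.80 m.
1° of latitude spans 3600 × 31.00 = 111600 m; at latitude φ, 1° of longitude spans that × cos φ = 111034.6 m, so Δλ = -381.80 / 111034.6 × 3600 = -12.379″.

Δλ = -12.4″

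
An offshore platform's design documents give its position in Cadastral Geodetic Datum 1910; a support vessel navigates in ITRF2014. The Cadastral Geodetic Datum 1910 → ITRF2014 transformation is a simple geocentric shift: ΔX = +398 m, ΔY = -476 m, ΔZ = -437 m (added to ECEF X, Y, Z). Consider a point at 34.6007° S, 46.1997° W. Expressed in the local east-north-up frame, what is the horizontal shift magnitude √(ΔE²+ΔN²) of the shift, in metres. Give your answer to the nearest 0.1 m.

43.0 m

The local east axis at (φ, λ) is (−sin λ, cos λ, 0), so ΔE = −sin(-46.1997°)·398 + cos(-46.1997°)·(-476) = -42.20 m.
The local north axis is (−sin φ cos λ, −sin φ sin λ, cos φ), giving ΔN = 156.429 + 195.090 − 359.708 = -8.19 m.
Horizontal magnitude = √(ΔE² + ΔN²) = √((-42.20)² + (-8.19)²) = 42.99 m.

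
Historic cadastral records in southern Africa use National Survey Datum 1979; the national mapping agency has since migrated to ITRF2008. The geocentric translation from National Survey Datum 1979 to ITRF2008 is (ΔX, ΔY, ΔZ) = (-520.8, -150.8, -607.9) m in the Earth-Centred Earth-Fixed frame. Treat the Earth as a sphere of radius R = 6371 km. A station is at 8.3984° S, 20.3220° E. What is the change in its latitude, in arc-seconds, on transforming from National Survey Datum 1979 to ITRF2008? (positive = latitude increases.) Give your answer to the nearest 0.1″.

sin φ = -0.146055, cos φ = 0.989276, sin λ = 0.347296, cos λ = 0.937756.
North component: ΔN = −sin φ cos λ·ΔX − sin φ sin λ·ΔY + cos φ·ΔZ = −(-0.146055)(0.937756)(-520.8) − (-0.146055)(0.347296)(-150.8) + (0.989276)(-607.9) = -680.36 m.
1° of latitude spans πR/180 = 111195 m, so Δφ = -680.36 / 111195 × 3600 = -22.027″.

Δφ = -22.0″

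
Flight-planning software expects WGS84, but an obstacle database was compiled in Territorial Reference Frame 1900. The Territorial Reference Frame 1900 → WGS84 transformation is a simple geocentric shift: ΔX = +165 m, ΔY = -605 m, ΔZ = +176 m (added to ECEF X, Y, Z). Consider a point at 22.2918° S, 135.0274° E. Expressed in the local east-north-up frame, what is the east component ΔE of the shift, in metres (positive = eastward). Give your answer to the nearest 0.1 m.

ΔE = 311.4 m

At φ = -22.2918°, λ = 135.0274°: sin φ = -0.379324, cos φ = 0.925264, sin λ = 0.706769, cos λ = -0.707445.
ΔE = −sin λ·ΔX + cos λ·ΔY = −(0.706769)·(165) + (-0.707445)·(-605) = 311.39 m.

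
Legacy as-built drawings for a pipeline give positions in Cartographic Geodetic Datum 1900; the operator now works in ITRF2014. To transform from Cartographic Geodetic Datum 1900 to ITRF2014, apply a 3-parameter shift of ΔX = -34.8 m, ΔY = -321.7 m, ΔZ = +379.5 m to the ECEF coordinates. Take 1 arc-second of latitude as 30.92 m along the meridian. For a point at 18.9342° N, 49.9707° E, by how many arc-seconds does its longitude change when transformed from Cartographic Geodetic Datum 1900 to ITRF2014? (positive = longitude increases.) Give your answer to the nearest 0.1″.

Δλ = -6.2″

sin φ = 0.324482, cos φ = 0.945892, sin λ = 0.765716, cos λ = 0.643179.
East component: ΔE = −sin λ·ΔX + cos λ·ΔY = −(0.765716)(-34.8) + (0.643179)(-321.7) = -180.26 m.
1° of latitude spans 3600 × 30.92 = 111312 m; at latitude φ, 1° of longitude spans that × cos φ = 105289.1 m, so Δλ = -180.26 / 105289.1 × 3600 = -6.164″.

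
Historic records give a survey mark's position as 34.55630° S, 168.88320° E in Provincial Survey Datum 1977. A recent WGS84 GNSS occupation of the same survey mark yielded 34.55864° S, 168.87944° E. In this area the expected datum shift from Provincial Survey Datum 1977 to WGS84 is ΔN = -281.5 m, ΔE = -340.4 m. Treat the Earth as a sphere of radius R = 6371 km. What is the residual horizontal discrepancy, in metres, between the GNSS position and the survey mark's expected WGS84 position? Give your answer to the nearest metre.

22 m

Observed coordinate differences: Δφ = -0.00234°, Δλ = -0.00376°.
Converting to metres (1° lat = 111195 m, cos φ = 0.823569): observed ΔN = -260.2 m, observed ΔE = -344.3 m.
Subtracting the expected shift leaves a residual of -260.2 − (-281.5) = 21.3 m north and -344.3 − (-340.4) = -3.9 m east.
Residual distance = √(21.3² + (-3.9)²) = 21.7 m.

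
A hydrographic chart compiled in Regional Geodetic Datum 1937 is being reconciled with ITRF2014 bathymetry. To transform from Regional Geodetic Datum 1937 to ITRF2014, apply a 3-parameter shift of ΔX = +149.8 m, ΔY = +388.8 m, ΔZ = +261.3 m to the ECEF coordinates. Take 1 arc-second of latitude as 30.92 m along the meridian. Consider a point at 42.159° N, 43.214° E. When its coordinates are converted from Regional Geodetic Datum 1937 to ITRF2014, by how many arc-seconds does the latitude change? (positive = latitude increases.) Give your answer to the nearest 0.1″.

Δφ = -1.9″

sin φ = 0.671190, cos φ = 0.741285, sin λ = 0.684725, cos λ = 0.728801.
North component: ΔN = −sin φ cos λ·ΔX − sin φ sin λ·ΔY + cos φ·ΔZ = −(0.671190)(0.728801)(149.8) − (0.671190)(0.684725)(388.8) + (0.741285)(261.3) = -58.26 m.
1° of latitude spans 3600 × 30.92 = 111312 m, so Δφ = -58.26 / 111312 × 3600 = -1.884″.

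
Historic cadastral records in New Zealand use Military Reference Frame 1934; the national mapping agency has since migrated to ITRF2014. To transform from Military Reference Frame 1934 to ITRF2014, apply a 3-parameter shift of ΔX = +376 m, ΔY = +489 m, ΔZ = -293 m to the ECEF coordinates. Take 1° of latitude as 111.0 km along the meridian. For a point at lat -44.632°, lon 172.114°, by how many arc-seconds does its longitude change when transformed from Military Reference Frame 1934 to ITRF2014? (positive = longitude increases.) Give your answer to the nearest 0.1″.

Δλ = -24.4″

sin φ = -0.702551, cos φ = 0.711634, sin λ = 0.137203, cos λ = -0.990543.
East component: ΔE = −sin λ·ΔX + cos λ·ΔY = −(0.137203)(376) + (-0.990543)(489) = -535.96 m.
1° of latitude spans 111000 m; at latitude φ, 1° of longitude spans that × cos φ = 78991.3 m, so Δλ = -535.96 / 78991.3 × 3600 = -24.426″.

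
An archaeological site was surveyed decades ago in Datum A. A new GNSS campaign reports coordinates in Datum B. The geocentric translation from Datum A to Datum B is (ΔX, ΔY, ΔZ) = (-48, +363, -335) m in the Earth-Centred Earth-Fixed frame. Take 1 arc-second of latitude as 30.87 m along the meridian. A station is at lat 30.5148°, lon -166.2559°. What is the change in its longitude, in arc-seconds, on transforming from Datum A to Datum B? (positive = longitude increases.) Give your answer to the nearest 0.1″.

sin φ = 0.507761, cos φ = 0.861498, sin λ = -0.237586, cos λ = -0.971367.
East component: ΔE = −sin λ·ΔX + cos λ·ΔY = −(-0.237586)(-48) + (-0.971367)(363) = -364.01 m.
1° of latitude spans 3600 × 30.87 = 111132 m; at latitude φ, 1° of longitude spans that × cos φ = 95740.0 m, so Δλ = -364.01 / 95740.0 × 3600 = -13.687″.

Δλ = -13.7″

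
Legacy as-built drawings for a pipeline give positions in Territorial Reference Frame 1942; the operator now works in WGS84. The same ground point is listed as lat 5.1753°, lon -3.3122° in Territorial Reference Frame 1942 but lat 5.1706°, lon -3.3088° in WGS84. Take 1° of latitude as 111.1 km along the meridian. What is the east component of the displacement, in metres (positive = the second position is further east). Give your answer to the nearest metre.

Δφ = 5.1706° − 5.1753° = -0.0047°; Δλ = -3.3088° − -3.3122° = +0.0034°.
ΔN = Δφ × 111100 = -522.2 m; ΔE = Δλ × 111100 × cos(5.1753°) = +0.0034 × 111100 × 0.995923 = 376.2 m.

ΔE = 376 m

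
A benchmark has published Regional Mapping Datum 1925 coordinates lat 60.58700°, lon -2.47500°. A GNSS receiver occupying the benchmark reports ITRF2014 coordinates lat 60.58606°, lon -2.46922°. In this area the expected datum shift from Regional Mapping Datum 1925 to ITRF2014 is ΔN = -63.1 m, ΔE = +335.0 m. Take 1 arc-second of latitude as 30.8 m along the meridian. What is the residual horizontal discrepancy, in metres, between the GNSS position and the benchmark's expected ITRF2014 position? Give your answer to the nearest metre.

46 m

Observed coordinate differences: Δφ = -0.00094°, Δλ = +0.00578°.
Converting to metres (1° lat = 110880 m, cos φ = 0.491101): observed ΔN = -104.2 m, observed ΔE = 314.7 m.
Subtracting the expected shift leaves a residual of -104.2 − (-63.1) = -41.1 m north and 314.7 − (335.0) = -20.3 m east.
Residual distance = √((-41.1)² + (-20.3)²) = 45.8 m.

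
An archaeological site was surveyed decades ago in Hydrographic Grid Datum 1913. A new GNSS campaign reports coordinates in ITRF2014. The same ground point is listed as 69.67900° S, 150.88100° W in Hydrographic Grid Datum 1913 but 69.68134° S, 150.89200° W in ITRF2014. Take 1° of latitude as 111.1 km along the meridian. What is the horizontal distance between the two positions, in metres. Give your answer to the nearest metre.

Δφ = -69.68134° − -69.67900° = -0.00234°; Δλ = -150.89200° − -150.88100° = -0.01100°.
ΔN = Δφ × 111100 = -260.0 m; ΔE = Δλ × 111100 × cos(-69.67900°) = -0.01100 × 111100 × 0.347279 = -424.4 m.
Distance = √(ΔE² + ΔN²) = √((-424.4)² + (-260.0)²) = 497.7 m.

498 m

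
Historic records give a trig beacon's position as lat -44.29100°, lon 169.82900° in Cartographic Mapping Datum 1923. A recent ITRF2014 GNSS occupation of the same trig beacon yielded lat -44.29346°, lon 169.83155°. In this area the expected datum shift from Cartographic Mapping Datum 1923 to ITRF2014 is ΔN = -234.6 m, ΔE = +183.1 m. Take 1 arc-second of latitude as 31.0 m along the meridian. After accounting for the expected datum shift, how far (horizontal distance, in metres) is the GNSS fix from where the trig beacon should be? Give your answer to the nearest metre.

45 m

Observed coordinate differences: Δφ = -0.00246°, Δλ = +0.00255°.
Converting to metres (1° lat = 111600 m, cos φ = 0.715802): observed ΔN = -274.5 m, observed ΔE = 203.7 m.
Subtracting the expected shift leaves a residual of -274.5 − (-234.6) = -39.9 m north and 203.7 − (183.1) = 20.6 m east.
Residual distance = √((-39.9)² + 20.6²) = 44.9 m.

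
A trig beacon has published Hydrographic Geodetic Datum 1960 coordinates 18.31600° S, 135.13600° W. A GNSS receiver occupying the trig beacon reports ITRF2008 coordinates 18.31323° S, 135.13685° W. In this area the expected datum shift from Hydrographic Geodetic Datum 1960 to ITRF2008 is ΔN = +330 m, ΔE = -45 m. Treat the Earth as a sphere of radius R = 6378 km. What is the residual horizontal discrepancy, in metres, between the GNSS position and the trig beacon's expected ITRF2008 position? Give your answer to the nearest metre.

50 m

Observed coordinate differences: Δφ = +0.00277°, Δλ = -0.00085°.
Converting to metres (1° lat = 111317 m, cos φ = 0.949338): observed ΔN = 308.3 m, observed ΔE = -89.8 m.
Subtracting the expected shift leaves a residual of 308.3 − (330) = -21.7 m north and -89.8 − (-45) = -44.8 m east.
Residual distance = √((-21.7)² + (-44.8)²) = 49.8 m.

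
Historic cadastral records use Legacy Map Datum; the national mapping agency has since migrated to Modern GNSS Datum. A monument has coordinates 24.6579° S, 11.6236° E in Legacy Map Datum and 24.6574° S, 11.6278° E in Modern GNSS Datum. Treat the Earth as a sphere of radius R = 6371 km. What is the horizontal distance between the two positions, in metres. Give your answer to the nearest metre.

Δφ = -24.6574° − -24.6579° = +0.0005°; Δλ = 11.6278° − 11.6236° = +0.0042°.
1° along a meridian = πR/180 = 111195 m.
ΔN = Δφ × 111195 = 55.6 m; ΔE = Δλ × 111195 × cos(-24.6579°) = +0.0042 × 111195 × 0.908815 = 424.4 m.
Distance = √(ΔE² + ΔN²) = √(424.4² + 55.6²) = 428.1 m.

428 m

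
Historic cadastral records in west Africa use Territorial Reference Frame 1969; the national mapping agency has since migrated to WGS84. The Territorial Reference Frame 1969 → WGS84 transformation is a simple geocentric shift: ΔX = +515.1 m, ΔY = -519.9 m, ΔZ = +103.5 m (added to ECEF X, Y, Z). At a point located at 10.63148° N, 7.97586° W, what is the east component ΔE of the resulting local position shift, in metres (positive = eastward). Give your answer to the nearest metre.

ΔE = -443 m

At φ = 10.63148°, λ = -7.97586°: sin φ = 0.184491, cos φ = 0.982834, sin λ = -0.138756, cos λ = 0.990327.
ΔE = −sin λ·ΔX + cos λ·ΔY = −(-0.138756)·(515.1) + (0.990327)·(-519.9) = -443.40 m.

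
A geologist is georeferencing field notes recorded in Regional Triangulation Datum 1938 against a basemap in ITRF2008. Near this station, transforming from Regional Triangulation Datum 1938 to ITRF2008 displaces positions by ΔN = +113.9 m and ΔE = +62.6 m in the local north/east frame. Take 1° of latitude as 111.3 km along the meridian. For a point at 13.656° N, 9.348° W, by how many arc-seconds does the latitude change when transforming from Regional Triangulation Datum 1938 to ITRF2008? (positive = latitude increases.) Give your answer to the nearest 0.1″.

Δφ = 3.7″

1° of latitude = 111.3 km, so Δφ = 113.9 / 111300 = 0.0010234° = 3.684″.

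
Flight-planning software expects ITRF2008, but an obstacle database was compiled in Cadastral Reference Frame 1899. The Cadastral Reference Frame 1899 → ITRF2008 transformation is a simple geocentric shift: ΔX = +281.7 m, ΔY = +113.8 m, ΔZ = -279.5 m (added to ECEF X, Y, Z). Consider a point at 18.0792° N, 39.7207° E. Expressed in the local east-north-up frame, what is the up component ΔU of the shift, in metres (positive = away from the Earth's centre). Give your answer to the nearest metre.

At φ = 18.0792°, λ = 39.7207°: sin φ = 0.310331, cos φ = 0.950628, sin λ = 0.639046, cos λ = 0.769169.
ΔU = cos φ cos λ·ΔX + cos φ sin λ·ΔY + sin φ·ΔZ = (0.950628)(0.769169)(281.7) + (0.950628)(0.639046)(113.8) + (0.310331)(-279.5) = 188.37 m.

ΔU = 188 m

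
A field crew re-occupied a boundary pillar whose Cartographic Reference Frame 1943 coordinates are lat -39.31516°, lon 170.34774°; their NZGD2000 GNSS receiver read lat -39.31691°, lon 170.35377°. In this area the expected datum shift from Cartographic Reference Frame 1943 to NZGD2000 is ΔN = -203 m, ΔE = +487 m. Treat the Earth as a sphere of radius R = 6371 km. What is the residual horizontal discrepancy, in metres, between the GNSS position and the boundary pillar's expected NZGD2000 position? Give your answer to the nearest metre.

33 m

Observed coordinate differences: Δφ = -0.00175°, Δλ = +0.00603°.
Converting to metres (1° lat = 111195 m, cos φ = 0.773673): observed ΔN = -194.6 m, observed ΔE = 518.8 m.
Subtracting the expected shift leaves a residual of -194.6 − (-203) = 8.4 m north and 518.8 − (487) = 31.8 m east.
Residual distance = √(8.4² + 31.8²) = 32.8 m.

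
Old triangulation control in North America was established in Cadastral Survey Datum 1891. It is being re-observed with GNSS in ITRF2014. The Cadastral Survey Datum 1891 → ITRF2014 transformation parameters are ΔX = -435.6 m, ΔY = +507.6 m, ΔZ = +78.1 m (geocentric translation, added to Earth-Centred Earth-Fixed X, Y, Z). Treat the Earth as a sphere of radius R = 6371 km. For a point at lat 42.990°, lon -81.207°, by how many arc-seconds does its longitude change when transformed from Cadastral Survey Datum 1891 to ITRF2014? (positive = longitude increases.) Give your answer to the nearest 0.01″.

Δλ = -15.62″

sin φ = 0.681871, cos φ = 0.731473, sin λ = -0.988247, cos λ = 0.152865.
East component: ΔE = −sin λ·ΔX + cos λ·ΔY = −(-0.988247)(-435.6) + (0.152865)(507.6) = -352.89 m.
1° of latitude spans πR/180 = 111195 m; at latitude φ, 1° of longitude spans that × cos φ = 81336.1 m, so Δλ = -352.89 / 81336.1 × 3600 = -15.619″.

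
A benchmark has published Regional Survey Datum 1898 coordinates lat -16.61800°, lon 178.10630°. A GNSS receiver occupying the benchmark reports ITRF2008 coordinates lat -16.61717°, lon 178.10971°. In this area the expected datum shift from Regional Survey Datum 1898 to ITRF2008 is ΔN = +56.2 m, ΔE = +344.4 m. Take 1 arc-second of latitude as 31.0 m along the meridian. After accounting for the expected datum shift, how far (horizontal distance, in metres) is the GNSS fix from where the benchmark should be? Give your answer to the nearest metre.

42 m

Observed coordinate differences: Δφ = +0.00083°, Δλ = +0.00341°.
Converting to metres (1° lat = 111600 m, cos φ = 0.958233): observed ΔN = 92.6 m, observed ΔE = 364.7 m.
Subtracting the expected shift leaves a residual of 92.6 − (56.2) = 36.4 m north and 364.7 − (344.4) = 20.3 m east.
Residual distance = √(36.4² + 20.3²) = 41.7 m.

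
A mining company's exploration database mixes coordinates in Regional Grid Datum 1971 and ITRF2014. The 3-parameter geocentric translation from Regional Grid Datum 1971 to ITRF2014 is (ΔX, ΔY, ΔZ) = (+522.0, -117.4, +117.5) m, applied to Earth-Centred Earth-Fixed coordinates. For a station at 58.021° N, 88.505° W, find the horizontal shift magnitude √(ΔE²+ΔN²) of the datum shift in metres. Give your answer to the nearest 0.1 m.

521.1 m

The local east axis at (φ, λ) is (−sin λ, cos λ, 0), so ΔE = −sin(-88.505°)·522.0 + cos(-88.505°)·(-117.4) = 518.76 m.
The local north axis is (−sin φ cos λ, −sin φ sin λ, cos φ), giving ΔN = -11.552 − 99.550 + 62.229 = -48.87 m.
Horizontal magnitude = √(ΔE² + ΔN²) = √(518.76² + (-48.87)²) = 521.06 m.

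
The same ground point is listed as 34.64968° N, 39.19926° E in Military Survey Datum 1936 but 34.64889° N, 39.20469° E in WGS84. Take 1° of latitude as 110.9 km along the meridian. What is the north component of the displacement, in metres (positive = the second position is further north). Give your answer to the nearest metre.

ΔN = -88 m

Δφ = 34.64889° − 34.64968° = -0.00079°; Δλ = 39.20469° − 39.19926° = +0.00543°.
ΔN = Δφ × 110900 = -87.6 m; ΔE = Δλ × 110900 × cos(34.64968°) = +0.00543 × 110900 × 0.822644 = 495.4 m.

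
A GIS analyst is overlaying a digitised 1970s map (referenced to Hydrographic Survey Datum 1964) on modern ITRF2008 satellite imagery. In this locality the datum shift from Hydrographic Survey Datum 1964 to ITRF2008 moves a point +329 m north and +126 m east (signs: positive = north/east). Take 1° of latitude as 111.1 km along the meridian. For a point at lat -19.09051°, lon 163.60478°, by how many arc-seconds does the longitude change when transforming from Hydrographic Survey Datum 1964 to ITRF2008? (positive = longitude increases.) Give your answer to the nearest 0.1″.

At latitude -19.09051°, cos φ = 0.945003.
1° of longitude at this latitude = 111.1 × cos φ = 104.99 km, so Δλ = 126.0 / 104989.8 = 0.0012001° = 4.320″.

Δλ = 4.3″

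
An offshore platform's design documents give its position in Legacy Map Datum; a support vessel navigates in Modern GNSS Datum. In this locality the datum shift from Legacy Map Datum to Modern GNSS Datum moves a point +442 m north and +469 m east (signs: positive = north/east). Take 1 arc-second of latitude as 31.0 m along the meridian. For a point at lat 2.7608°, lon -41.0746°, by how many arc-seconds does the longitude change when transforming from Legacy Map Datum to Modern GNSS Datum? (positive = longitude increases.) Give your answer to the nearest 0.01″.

At latitude 2.7608°, cos φ = 0.998839.
1″ of longitude at this latitude = 31.00 × cos φ = 30.9640 m, so Δλ = 469.0 / 30.9640 = 15.147″.

Δλ = 15.15″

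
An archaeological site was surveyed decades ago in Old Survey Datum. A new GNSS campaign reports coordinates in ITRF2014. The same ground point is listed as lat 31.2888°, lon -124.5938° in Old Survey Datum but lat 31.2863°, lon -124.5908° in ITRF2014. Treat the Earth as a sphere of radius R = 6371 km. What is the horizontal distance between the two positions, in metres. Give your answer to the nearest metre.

Δφ = 31.2863° − 31.2888° = -0.0025°; Δλ = -124.5908° − -124.5938° = +0.0030°.
1° along a meridian = πR/180 = 111195 m.
ΔN = Δφ × 111195 = -278.0 m; ΔE = Δλ × 111195 × cos(31.2888°) = +0.0030 × 111195 × 0.854560 = 285.1 m.
Distance = √(ΔE² + ΔN²) = √(285.1² + (-278.0)²) = 398.2 m.

398 m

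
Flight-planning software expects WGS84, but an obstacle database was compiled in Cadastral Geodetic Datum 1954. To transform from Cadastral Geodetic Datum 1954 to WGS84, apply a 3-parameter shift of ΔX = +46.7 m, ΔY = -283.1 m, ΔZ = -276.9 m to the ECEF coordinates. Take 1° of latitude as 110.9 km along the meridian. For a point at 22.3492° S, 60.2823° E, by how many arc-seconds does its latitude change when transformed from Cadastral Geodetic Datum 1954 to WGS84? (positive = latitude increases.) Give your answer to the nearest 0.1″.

Δφ = -11.1″

sin φ = -0.380250, cos φ = 0.924884, sin λ = 0.868478, cos λ = 0.495727.
North component: ΔN = −sin φ cos λ·ΔX − sin φ sin λ·ΔY + cos φ·ΔZ = −(-0.380250)(0.495727)(46.7) − (-0.380250)(0.868478)(-283.1) + (0.924884)(-276.9) = -340.79 m.
1° of latitude spans 110900 m, so Δφ = -340.79 / 110900 × 3600 = -11.063″.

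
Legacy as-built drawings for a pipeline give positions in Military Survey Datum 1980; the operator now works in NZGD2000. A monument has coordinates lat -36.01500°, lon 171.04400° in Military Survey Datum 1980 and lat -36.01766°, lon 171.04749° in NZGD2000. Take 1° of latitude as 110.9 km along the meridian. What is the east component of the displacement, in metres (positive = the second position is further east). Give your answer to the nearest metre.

Δφ = -36.01766° − -36.01500° = -0.00266°; Δλ = 171.04749° − 171.04400° = +0.00349°.
ΔN = Δφ × 110900 = -295.0 m; ΔE = Δλ × 110900 × cos(-36.01500°) = +0.00349 × 110900 × 0.808863 = 313.1 m.

ΔE = 313 m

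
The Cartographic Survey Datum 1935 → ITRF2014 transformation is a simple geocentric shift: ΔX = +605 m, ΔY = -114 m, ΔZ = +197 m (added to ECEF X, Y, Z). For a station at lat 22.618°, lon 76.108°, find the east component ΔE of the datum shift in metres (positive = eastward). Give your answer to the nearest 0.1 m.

ΔE = -614.7 m

At φ = 22.618°, λ = 76.108°: sin φ = 0.384585, cos φ = 0.923089, sin λ = 0.970750, cos λ = 0.240093.
ΔE = −sin λ·ΔX + cos λ·ΔY = −(0.970750)·(605) + (0.240093)·(-114) = -614.67 m.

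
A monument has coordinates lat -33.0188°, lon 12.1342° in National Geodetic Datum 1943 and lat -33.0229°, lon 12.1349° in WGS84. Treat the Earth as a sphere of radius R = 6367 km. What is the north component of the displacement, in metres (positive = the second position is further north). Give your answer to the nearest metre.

Δφ = -33.0229° − -33.0188° = -0.0041°; Δλ = 12.1349° − 12.1342° = +0.0007°.
1° along a meridian = πR/180 = 111125 m.
ΔN = Δφ × 111125 = -455.6 m; ΔE = Δλ × 111125 × cos(-33.0188°) = +0.0007 × 111125 × 0.838492 = 65.2 m.

ΔN = -456 m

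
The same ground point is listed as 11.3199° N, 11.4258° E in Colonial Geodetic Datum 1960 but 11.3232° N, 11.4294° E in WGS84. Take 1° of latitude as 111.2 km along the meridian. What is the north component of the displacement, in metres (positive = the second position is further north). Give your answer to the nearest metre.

Δφ = 11.3232° − 11.3199° = +0.0033°; Δλ = 11.4294° − 11.4258° = +0.0036°.
ΔN = Δφ × 111200 = 367.0 m; ΔE = Δλ × 111200 × cos(11.3199°) = +0.0036 × 111200 × 0.980547 = 392.5 m.

ΔN = 367 m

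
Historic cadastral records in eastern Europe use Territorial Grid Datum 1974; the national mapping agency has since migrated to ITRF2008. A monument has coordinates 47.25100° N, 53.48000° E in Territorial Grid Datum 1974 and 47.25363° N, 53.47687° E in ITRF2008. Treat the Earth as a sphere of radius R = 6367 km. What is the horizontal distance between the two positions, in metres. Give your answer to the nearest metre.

Δφ = 47.25363° − 47.25100° = +0.00263°; Δλ = 53.47687° − 53.48000° = -0.00313°.
1° along a meridian = πR/180 = 111125 m.
ΔN = Δφ × 111125 = 292.3 m; ΔE = Δλ × 111125 × cos(47.25100°) = -0.00313 × 111125 × 0.678788 = -236.1 m.
Distance = √(ΔE² + ΔN²) = √((-236.1)² + 292.3²) = 375.7 m.

376 m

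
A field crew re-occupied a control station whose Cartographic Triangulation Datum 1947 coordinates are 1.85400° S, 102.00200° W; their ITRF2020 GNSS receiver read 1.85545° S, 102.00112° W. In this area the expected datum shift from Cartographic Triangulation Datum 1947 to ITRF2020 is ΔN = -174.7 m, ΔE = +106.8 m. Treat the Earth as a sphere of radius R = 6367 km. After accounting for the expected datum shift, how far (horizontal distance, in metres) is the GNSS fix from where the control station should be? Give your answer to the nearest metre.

16 m

Observed coordinate differences: Δφ = -0.00145°, Δλ = +0.00088°.
Converting to metres (1° lat = 111125 m, cos φ = 0.999477): observed ΔN = -161.1 m, observed ΔE = 97.7 m.
Subtracting the expected shift leaves a residual of -161.1 − (-174.7) = 13.6 m north and 97.7 − (106.8) = -9.1 m east.
Residual distance = √(13.6² + (-9.1)²) = 16.3 m.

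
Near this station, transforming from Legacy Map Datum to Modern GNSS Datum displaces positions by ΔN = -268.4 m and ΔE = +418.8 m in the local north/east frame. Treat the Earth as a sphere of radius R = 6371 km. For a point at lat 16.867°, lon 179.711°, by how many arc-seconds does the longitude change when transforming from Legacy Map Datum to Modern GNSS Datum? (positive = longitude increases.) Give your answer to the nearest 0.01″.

Δλ = 14.17″

At latitude 16.867°, cos φ = 0.956981.
One radian of longitude at latitude φ spans R cos φ, so Δλ = ΔE / (R cos φ) = 418.8 / (6371000 × 0.956981) = 6.8690e-05 rad = 14.168″.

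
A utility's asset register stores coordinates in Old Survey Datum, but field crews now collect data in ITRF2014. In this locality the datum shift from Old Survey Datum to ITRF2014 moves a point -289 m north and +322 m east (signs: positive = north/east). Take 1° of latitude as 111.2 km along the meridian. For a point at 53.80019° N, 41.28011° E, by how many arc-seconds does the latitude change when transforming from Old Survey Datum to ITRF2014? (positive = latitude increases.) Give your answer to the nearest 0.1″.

Δφ = -9.4″

1° of latitude = 111.2 km, so Δφ = -289.0 / 111200 = -0.0025989° = -9.356″.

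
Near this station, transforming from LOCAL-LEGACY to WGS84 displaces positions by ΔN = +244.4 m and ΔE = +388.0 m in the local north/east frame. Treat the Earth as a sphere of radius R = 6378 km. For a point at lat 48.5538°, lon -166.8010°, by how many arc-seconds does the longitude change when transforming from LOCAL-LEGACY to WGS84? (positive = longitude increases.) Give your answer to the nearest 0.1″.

At latitude 48.5538°, cos φ = 0.661916.
One radian of longitude at latitude φ spans R cos φ, so Δλ = ΔE / (R cos φ) = 388.0 / (6378000 × 0.661916) = 9.1906e-05 rad = 18.957″.

Δλ = 19.0″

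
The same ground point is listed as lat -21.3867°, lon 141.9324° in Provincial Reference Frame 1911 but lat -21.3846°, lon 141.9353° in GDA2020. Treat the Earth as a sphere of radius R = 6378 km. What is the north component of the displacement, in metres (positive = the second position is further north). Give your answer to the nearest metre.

ΔN = 234 m

Δφ = -21.3846° − -21.3867° = +0.0021°; Δλ = 141.9353° − 141.9324° = +0.0029°.
1° along a meridian = πR/180 = 111317 m.
ΔN = Δφ × 111317 = 233.8 m; ΔE = Δλ × 111317 × cos(-21.3867°) = +0.0029 × 111317 × 0.931140 = 300.6 m.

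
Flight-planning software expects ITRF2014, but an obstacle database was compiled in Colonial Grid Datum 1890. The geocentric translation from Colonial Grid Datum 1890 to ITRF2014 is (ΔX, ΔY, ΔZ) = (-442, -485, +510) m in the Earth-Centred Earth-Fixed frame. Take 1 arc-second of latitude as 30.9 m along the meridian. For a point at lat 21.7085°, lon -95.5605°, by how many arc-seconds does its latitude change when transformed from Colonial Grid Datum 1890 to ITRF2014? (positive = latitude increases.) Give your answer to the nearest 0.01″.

sin φ = 0.369885, cos φ = 0.929078, sin λ = -0.995294, cos λ = -0.096897.
North component: ΔN = −sin φ cos λ·ΔX − sin φ sin λ·ΔY + cos φ·ΔZ = −(0.369885)(-0.096897)(-442) − (0.369885)(-0.995294)(-485) + (0.929078)(510) = 279.44 m.
1° of latitude spans 3600 × 30.90 = 111240 m, so Δφ = 279.44 / 111240 × 3600 = 9.043″.

Δφ = 9.04″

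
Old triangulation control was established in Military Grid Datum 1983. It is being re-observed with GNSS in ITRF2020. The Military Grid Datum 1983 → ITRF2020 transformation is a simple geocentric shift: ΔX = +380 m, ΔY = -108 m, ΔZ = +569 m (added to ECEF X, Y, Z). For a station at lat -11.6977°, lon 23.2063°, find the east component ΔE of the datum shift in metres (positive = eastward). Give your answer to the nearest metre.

At φ = -11.6977°, λ = 23.2063°: sin φ = -0.202748, cos φ = 0.979231, sin λ = 0.394043, cos λ = 0.919092.
ΔE = −sin λ·ΔX + cos λ·ΔY = −(0.394043)·(380) + (0.919092)·(-108) = -249.00 m.

ΔE = -249 m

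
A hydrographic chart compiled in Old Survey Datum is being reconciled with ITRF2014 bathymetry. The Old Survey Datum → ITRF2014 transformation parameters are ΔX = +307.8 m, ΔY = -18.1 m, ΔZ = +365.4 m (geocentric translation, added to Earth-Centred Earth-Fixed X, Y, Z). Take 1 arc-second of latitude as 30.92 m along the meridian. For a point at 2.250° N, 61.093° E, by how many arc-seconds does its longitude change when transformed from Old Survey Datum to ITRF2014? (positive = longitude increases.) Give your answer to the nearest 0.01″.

Δλ = -9.00″

sin φ = 0.039260, cos φ = 0.999229, sin λ = 0.875405, cos λ = 0.483389.
East component: ΔE = −sin λ·ΔX + cos λ·ΔY = −(0.875405)(307.8) + (0.483389)(-18.1) = -278.20 m.
1° of latitude spans 3600 × 30.92 = 111312 m; at latitude φ, 1° of longitude spans that × cos φ = 111226.2 m, so Δλ = -278.20 / 111226.2 × 3600 = -9.004″.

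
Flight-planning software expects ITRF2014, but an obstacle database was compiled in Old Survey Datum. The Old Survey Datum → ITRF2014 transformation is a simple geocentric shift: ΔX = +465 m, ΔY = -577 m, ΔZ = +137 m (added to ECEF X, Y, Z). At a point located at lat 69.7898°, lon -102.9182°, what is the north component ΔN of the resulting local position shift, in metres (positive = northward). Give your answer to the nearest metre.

ΔN = -383 m

At φ = 69.7898°, λ = -102.9182°: sin φ = 0.938432, cos φ = 0.345465, sin λ = -0.974690, cos λ = -0.223560.
ΔN = −sin φ cos λ·ΔX − sin φ sin λ·ΔY + cos φ·ΔZ = −(0.938432)(-0.223560)(465) − (0.938432)(-0.974690)(-577) + (0.345465)(137) = -382.89 m.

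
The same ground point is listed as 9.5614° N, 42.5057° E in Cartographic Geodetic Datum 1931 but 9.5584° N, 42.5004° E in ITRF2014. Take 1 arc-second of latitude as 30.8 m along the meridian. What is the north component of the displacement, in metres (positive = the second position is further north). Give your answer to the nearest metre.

ΔN = -333 m

Δφ = 9.5584° − 9.5614° = -0.0030°; Δλ = 42.5004° − 42.5057° = -0.0053°.
1° of latitude = 3600 × 30.80 = 110880 m.
ΔN = Δφ × 110880 = -332.6 m; ΔE = Δλ × 110880 × cos(9.5614°) = -0.0053 × 110880 × 0.986108 = -579.5 m.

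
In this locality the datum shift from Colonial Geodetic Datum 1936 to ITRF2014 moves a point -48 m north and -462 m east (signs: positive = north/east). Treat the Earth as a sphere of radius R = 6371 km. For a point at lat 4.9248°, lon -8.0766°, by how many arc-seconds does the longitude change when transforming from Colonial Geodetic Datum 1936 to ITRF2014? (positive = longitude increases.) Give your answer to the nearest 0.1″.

At latitude 4.9248°, cos φ = 0.996308.
One radian of longitude at latitude φ spans R cos φ, so Δλ = ΔE / (R cos φ) = -462.0 / (6371000 × 0.996308) = -7.2785e-05 rad = -15.013″.

Δλ = -15.0″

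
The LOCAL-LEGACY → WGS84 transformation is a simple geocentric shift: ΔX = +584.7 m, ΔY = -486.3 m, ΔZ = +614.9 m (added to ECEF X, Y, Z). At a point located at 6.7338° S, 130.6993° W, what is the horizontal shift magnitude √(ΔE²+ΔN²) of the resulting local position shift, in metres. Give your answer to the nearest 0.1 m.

974.3 m

At φ = -6.7338°, λ = -130.6993°: sin φ = -0.117257, cos φ = 0.993102, sin λ = -0.758142, cos λ = -0.652089.
ΔE = −sin λ·ΔX + cos λ·ΔY = −(-0.758142)·(584.7) + (-0.652089)·(-486.3) = 760.40 m.
ΔN = −sin φ cos λ·ΔX − sin φ sin λ·ΔY + cos φ·ΔZ = −(-0.117257)(-0.652089)(584.7) − (-0.117257)(-0.758142)(-486.3) + (0.993102)(614.9) = 609.18 m.
Horizontal magnitude = √(ΔE² + ΔN²) = √(760.40² + 609.18²) = 974.32 m.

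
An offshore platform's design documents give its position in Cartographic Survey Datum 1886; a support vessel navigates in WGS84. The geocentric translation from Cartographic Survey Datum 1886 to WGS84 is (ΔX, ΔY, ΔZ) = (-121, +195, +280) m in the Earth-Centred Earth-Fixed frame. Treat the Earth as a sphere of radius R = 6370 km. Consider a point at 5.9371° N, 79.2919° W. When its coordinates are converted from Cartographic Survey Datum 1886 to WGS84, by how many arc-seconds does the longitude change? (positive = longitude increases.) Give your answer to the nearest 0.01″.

Δλ = -2.69″

sin φ = 0.103437, cos φ = 0.994636, sin λ = -0.982587, cos λ = 0.185806.
East component: ΔE = −sin λ·ΔX + cos λ·ΔY = −(-0.982587)(-121) + (0.185806)(195) = -82.66 m.
1° of latitude spans πR/180 = 111177 m; at latitude φ, 1° of longitude spans that × cos φ = 110581.1 m, so Δλ = -82.66 / 110581.1 × 3600 = -2.691″.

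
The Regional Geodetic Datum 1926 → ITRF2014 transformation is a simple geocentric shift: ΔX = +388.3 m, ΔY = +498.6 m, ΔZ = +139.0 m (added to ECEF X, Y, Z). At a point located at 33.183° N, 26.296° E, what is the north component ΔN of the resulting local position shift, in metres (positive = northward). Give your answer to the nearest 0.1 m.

At φ = 33.183°, λ = 26.296°: sin φ = 0.547315, cos φ = 0.836927, sin λ = 0.443009, cos λ = 0.896517.
ΔN = −sin φ cos λ·ΔX − sin φ sin λ·ΔY + cos φ·ΔZ = −(0.547315)(0.896517)(388.3) − (0.547315)(0.443009)(498.6) + (0.836927)(139.0) = -195.09 m.

ΔN = -195.1 m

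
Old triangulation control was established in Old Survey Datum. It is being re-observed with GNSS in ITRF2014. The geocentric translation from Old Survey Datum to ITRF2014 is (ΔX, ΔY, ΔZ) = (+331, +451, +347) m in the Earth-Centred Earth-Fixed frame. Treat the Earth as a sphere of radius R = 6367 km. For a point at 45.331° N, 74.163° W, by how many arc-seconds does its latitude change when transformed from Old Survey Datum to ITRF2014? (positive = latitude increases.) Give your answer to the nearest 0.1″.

Δφ = 15.8″

sin φ = 0.711180, cos φ = 0.703010, sin λ = -0.962042, cos λ = 0.272902.
North component: ΔN = −sin φ cos λ·ΔX − sin φ sin λ·ΔY + cos φ·ΔZ = −(0.711180)(0.272902)(331) − (0.711180)(-0.962042)(451) + (0.703010)(347) = 488.27 m.
1° of latitude spans πR/180 = 111125 m, so Δφ = 488.27 / 111125 × 3600 = 15.818″.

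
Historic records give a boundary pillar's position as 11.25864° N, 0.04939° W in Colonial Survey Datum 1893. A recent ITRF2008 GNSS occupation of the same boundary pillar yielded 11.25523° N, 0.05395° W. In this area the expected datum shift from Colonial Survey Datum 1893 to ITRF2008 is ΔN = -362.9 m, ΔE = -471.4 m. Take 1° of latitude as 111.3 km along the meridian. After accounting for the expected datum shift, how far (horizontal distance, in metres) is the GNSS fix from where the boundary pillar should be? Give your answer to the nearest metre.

Observed coordinate differences: Δφ = -0.00341°, Δλ = -0.00456°.
Converting to metres (1° lat = 111300 m, cos φ = 0.980756): observed ΔN = -379.5 m, observed ΔE = -497.8 m.
Subtracting the expected shift leaves a residual of -379.5 − (-362.9) = -16.6 m north and -497.8 − (-471.4) = -26.4 m east.
Residual distance = √((-16.6)² + (-26.4)²) = 31.2 m.

31 m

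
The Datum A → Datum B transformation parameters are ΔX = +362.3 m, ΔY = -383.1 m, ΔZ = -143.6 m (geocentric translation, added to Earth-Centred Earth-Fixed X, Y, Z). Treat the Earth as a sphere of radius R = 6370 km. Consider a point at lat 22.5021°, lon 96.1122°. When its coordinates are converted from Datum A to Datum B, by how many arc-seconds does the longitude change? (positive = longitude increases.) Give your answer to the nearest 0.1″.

sin φ = 0.382717, cos φ = 0.923866, sin λ = 0.994315, cos λ = -0.106476.
East component: ΔE = −sin λ·ΔX + cos λ·ΔY = −(0.994315)(362.3) + (-0.106476)(-383.1) = -319.45 m.
1° of latitude spans πR/180 = 111177 m; at latitude φ, 1° of longitude spans that × cos φ = 102713.0 m, so Δλ = -319.45 / 102713.0 × 3600 = -11.196″.

Δλ = -11.2″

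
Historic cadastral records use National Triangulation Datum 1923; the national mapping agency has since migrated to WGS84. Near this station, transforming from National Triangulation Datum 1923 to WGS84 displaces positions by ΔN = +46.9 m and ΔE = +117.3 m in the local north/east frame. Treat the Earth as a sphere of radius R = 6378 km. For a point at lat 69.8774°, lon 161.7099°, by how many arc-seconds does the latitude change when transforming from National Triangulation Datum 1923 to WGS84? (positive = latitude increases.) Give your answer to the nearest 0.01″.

On a sphere of radius R, 1 rad of latitude = R, so Δφ = ΔN / R = 46.9 / 6378000 = 7.3534e-06 rad = 1.517″.

Δφ = 1.52″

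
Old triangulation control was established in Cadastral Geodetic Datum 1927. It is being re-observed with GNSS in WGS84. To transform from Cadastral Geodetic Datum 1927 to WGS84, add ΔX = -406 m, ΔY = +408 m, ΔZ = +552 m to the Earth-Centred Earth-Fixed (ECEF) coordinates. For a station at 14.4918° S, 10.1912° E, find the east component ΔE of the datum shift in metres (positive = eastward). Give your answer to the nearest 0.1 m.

ΔE = 473.4 m

The local east axis at (φ, λ) is (−sin λ, cos λ, 0), so ΔE = −sin(10.1912°)·(-406) + cos(10.1912°)·408 = 473.40 m.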